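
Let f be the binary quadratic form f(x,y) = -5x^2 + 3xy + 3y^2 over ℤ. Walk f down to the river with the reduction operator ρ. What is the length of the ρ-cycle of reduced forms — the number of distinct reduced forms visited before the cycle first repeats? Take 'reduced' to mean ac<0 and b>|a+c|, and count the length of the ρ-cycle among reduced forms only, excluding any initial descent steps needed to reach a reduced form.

D = 69, ⌊√D⌋ = 8
river: ρ → (3,3,-5)
river: ρ → (-5,7,1)
river: ρ → (1,7,-5)
river: ρ → (-5,3,3)
ρ-cycle length = 4 (tail of 0 descent steps not counted)

4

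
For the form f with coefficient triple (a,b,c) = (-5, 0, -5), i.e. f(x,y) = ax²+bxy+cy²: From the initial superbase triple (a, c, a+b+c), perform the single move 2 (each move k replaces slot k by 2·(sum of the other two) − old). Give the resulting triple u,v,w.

start (-5,-5,-10) = (f(1,0),f(0,1),f(1,1))
replace slot 2: 2·((-5)+(-10)) − (-5) = -25 → (-5,-25,-10)

-5,-25,-10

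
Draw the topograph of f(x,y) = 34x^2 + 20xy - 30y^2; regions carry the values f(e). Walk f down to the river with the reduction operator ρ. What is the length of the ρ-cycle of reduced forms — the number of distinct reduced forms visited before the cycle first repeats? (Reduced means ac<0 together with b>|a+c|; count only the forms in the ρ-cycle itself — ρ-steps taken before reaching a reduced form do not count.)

D = 4480, ⌊√D⌋ = 66
river: ρ → (-30,40,24)
river: ρ → (24,56,-14)
river: ρ → (-14,56,24)
river: ρ → (24,40,-30)
river: ρ → (-30,20,34)
river: ρ → (34,48,-16)
river: ρ → (-16,48,34)
river: ρ → (34,20,-30)
ρ-cycle length = 8 (tail of 0 descent steps not counted)

8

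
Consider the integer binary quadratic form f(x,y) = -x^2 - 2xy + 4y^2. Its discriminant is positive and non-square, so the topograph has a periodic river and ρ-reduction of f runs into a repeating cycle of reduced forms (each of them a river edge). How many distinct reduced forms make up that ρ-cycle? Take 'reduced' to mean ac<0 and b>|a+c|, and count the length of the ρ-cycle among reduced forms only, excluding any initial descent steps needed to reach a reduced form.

D = 20, ⌊√D⌋ = 4
descent: ρ → (4,2,-1)
descent: ρ → (-1,4,1)  [lands on river]
river: ρ → (1,4,-1)
ρ-cycle length = 2 (tail of 2 descent steps not counted)

2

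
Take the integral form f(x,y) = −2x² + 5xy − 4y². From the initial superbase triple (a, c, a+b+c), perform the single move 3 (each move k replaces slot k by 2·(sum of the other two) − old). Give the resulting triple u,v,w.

start (-2,-4,-1) = (f(1,0),f(0,1),f(1,1))
replace slot 3: 2·((-2)+(-4)) − (-1) = -11 → (-2,-4,-11)

-2,-4,-11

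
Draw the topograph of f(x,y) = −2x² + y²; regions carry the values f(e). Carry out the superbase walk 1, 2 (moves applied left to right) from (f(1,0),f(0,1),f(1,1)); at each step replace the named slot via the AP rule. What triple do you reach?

start (-2,1,-1) = (f(1,0),f(0,1),f(1,1))
replace slot 1: 2·(1+(-1)) − (-2) = 2 → (2,1,-1)
replace slot 2: 2·(2+(-1)) − 1 = 1 → (2,1,-1)

2,1,-1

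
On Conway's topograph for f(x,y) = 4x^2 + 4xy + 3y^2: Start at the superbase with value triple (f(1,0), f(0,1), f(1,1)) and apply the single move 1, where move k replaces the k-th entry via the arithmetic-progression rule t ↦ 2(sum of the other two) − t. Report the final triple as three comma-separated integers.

start (4,3,11) = (f(1,0),f(0,1),f(1,1))
replace slot 1: 2·(3+11) − 4 = 24 → (24,3,11)

24,3,11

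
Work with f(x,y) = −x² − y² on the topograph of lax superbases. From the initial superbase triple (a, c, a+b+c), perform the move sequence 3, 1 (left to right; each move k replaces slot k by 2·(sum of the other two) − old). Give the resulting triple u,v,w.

start (-1,-1,-2) = (f(1,0),f(0,1),f(1,1))
replace slot 3: 2·((-1)+(-1)) − (-2) = -2 → (-1,-1,-2)
replace slot 1: 2·((-1)+(-2)) − (-1) = -5 → (-5,-1,-2)

-5,-1,-2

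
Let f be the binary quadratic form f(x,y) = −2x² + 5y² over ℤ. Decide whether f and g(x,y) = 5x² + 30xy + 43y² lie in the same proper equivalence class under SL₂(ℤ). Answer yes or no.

D₁ = 40, D₂ = 40
river cycle of f (length 6): (-2, 4, 3), (3, 2, -3), (-3, 4, 2), (2, 4, -3), (-3, 2, 3), (3, 4, -2)
river cycle of g (length 6): (-2, 4, 3), (3, 2, -3), (-3, 4, 2), (2, 4, -3), (-3, 2, 3), (3, 4, -2)
cycles coincide ⇒ equivalent

yes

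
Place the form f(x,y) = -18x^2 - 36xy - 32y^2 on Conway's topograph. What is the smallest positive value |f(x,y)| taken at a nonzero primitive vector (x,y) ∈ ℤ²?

translate: b→0 (≡36 mod 36), so (18,36,32)→(18,0,14)
flip: (18,0,14)→(14,0,18)
reduced (well bottom): (14,0,18) with a≤c, −a<b≤a
well minimum |f| = |-14| = 14 (negative-definite)

14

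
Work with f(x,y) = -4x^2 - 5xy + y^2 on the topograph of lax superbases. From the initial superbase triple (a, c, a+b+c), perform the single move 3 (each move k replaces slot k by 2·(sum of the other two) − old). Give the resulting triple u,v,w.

start (-4,1,-8) = (f(1,0),f(0,1),f(1,1))
replace slot 3: 2·((-4)+1) − (-8) = 2 → (-4,1,2)

-4,1,2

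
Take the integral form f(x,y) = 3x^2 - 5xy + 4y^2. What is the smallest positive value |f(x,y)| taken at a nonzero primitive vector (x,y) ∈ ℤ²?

translate: b→1 (≡-5 mod 6), so (3,-5,4)→(3,1,2)
flip: (3,1,2)→(2,-1,3)
reduced (well bottom): (2,-1,3) with a≤c, −a<b≤a
well minimum = a = 2

2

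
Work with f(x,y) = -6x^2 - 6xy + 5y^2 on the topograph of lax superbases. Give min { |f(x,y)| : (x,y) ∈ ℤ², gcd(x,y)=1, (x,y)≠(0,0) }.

descent: ρ → (5,6,-6)  [lands on river]
river: ρ → (-6,6,5)
river: ρ → (5,4,-7)
river: ρ → (-7,10,2)
river: ρ → (2,10,-7)
river: ρ → (-7,4,5)
closes: descent 1, river 6
min |a| on river = 2

2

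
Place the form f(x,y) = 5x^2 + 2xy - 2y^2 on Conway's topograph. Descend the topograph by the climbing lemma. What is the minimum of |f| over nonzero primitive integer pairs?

descent: ρ → (-2,6,1)  [lands on river]
river: ρ → (1,6,-2)
closes: descent 1, river 2
min |a| on river = 1

1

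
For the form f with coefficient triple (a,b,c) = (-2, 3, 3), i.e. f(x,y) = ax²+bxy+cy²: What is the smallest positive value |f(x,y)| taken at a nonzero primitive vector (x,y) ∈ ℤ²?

river: ρ → (3,3,-2)
river: ρ → (-2,5,1)
river: ρ → (1,5,-2)
river: ρ → (-2,3,3)
closes: descent 0, river 4
min |a| on river = 1

1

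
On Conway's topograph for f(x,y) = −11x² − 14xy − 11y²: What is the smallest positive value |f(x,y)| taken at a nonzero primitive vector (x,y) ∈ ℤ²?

translate: b→-8 (≡14 mod 22), so (11,14,11)→(11,-8,8)
flip: (11,-8,8)→(8,8,11)
reduced (well bottom): (8,8,11) with a≤c, −a<b≤a
well minimum |f| = |-8| = 8 (negative-definite)

8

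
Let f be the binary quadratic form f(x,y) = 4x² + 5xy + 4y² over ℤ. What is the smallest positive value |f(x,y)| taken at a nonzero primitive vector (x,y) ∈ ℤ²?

translate: b→-3 (≡5 mod 8), so (4,5,4)→(4,-3,3)
flip: (4,-3,3)→(3,3,4)
reduced (well bottom): (3,3,4) with a≤c, −a<b≤a
well minimum = a = 3

3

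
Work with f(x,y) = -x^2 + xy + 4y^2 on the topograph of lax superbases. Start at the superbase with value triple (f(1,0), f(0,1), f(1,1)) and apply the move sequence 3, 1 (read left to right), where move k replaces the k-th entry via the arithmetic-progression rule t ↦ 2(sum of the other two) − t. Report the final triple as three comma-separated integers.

start (-1,4,4) = (f(1,0),f(0,1),f(1,1))
replace slot 3: 2·((-1)+4) − 4 = 2 → (-1,4,2)
replace slot 1: 2·(4+2) − (-1) = 13 → (13,4,2)

13,4,2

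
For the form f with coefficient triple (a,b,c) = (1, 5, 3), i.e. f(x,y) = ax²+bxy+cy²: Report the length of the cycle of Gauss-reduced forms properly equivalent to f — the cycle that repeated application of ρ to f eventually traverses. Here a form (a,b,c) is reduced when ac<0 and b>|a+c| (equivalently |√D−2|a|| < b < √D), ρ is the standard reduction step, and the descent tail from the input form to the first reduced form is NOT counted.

D = 13, ⌊√D⌋ = 3
descent: ρ → (3,1,-1)
descent: ρ → (-1,3,1)  [lands on river]
river: ρ → (1,3,-1)
ρ-cycle length = 2 (tail of 2 descent steps not counted)

2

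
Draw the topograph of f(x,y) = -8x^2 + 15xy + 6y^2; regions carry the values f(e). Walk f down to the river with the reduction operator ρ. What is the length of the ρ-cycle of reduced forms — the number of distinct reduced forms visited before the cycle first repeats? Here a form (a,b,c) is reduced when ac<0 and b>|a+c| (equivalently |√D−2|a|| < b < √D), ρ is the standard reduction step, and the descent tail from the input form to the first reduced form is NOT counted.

D = 417, ⌊√D⌋ = 20
river: ρ → (6,9,-14)
river: ρ → (-14,19,1)
river: ρ → (1,19,-14)
river: ρ → (-14,9,6)
river: ρ → (6,15,-8)
river: ρ → (-8,17,4)
river: ρ → (4,15,-12)
river: ρ → (-12,9,7)
river: ρ → (7,19,-2)
river: ρ → (-2,17,16)
river: ρ → (16,15,-3)
river: ρ → (-3,15,16)
river: ρ → (16,17,-2)
river: ρ → (-2,19,7)
river: ρ → (7,9,-12)
river: ρ → (-12,15,4)
river: ρ → (4,17,-8)
river: ρ → (-8,15,6)
ρ-cycle length = 18 (tail of 0 descent steps not counted)

18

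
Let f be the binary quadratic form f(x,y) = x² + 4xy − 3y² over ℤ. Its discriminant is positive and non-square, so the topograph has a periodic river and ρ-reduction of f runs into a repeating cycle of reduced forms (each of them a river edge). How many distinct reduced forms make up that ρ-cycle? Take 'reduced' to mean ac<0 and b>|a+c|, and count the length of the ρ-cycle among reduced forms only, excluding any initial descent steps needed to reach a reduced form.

D = 28, ⌊√D⌋ = 5
river: ρ → (-3,2,2)
river: ρ → (2,2,-3)
river: ρ → (-3,4,1)
river: ρ → (1,4,-3)
ρ-cycle length = 4 (tail of 0 descent steps not counted)

4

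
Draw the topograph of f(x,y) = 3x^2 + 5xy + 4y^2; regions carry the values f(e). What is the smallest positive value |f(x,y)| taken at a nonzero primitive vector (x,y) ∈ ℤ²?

translate: b→-1 (≡5 mod 6), so (3,5,4)→(3,-1,2)
flip: (3,-1,2)→(2,1,3)
reduced (well bottom): (2,1,3) with a≤c, −a<b≤a
well minimum = a = 2

2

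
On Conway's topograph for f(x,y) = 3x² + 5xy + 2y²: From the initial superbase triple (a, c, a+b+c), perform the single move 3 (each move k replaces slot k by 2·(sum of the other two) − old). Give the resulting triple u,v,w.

start (3,2,10) = (f(1,0),f(0,1),f(1,1))
replace slot 3: 2·(3+2) − 10 = 0 → (3,2,0)

3,2,0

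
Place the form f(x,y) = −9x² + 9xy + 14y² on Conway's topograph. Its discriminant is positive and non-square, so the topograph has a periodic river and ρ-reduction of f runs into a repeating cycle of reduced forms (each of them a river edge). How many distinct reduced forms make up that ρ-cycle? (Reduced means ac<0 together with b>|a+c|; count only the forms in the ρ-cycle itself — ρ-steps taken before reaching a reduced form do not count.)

D = 585, ⌊√D⌋ = 24
river: ρ → (14,19,-4)
river: ρ → (-4,21,9)
river: ρ → (9,15,-10)
river: ρ → (-10,5,14)
river: ρ → (14,23,-1)
river: ρ → (-1,23,14)
river: ρ → (14,5,-10)
river: ρ → (-10,15,9)
river: ρ → (9,21,-4)
river: ρ → (-4,19,14)
river: ρ → (14,9,-9)
river: ρ → (-9,9,14)
ρ-cycle length = 12 (tail of 0 descent steps not counted)

12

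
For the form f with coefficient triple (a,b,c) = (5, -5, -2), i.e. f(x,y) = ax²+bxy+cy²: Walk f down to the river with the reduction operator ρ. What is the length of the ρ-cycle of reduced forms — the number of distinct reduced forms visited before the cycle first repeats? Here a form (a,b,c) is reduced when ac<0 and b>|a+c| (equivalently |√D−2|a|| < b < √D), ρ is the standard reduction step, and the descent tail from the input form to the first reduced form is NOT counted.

D = 65, ⌊√D⌋ = 8
descent: ρ → (-2,5,5)  [lands on river]
river: ρ → (5,5,-2)
river: ρ → (-2,7,2)
river: ρ → (2,5,-5)
river: ρ → (-5,5,2)
river: ρ → (2,7,-2)
ρ-cycle length = 6 (tail of 1 descent step not counted)

6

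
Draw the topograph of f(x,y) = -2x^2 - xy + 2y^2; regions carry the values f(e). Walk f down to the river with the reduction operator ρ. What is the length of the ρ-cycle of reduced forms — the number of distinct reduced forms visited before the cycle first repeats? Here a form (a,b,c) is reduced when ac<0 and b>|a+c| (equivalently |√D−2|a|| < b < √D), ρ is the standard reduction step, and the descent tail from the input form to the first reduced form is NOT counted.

D = 17, ⌊√D⌋ = 4
descent: ρ → (2,1,-2)  [lands on river]
river: ρ → (-2,3,1)
river: ρ → (1,3,-2)
river: ρ → (-2,1,2)
river: ρ → (2,3,-1)
river: ρ → (-1,3,2)
ρ-cycle length = 6 (tail of 1 descent step not counted)

6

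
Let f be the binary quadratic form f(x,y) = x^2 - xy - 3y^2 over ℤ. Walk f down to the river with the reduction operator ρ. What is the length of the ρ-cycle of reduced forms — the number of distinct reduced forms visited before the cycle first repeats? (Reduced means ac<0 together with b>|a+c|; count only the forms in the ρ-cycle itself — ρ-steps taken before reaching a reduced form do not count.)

D = 13, ⌊√D⌋ = 3
descent: ρ → (-3,1,1)
descent: ρ → (1,3,-1)  [lands on river]
river: ρ → (-1,3,1)
ρ-cycle length = 2 (tail of 2 descent steps not counted)

2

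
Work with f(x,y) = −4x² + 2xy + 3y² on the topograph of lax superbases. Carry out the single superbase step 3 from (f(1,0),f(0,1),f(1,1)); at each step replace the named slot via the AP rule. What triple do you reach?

start (-4,3,1) = (f(1,0),f(0,1),f(1,1))
replace slot 3: 2·((-4)+3) − 1 = -3 → (-4,3,-3)

-4,3,-3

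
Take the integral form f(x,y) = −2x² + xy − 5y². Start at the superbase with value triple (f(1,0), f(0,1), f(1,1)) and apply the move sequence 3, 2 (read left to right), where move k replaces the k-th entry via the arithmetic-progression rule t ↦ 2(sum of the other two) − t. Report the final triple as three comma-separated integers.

start (-2,-5,-6) = (f(1,0),f(0,1),f(1,1))
replace slot 3: 2·((-2)+(-5)) − (-6) = -8 → (-2,-5,-8)
replace slot 2: 2·((-2)+(-8)) − (-5) = -15 → (-2,-15,-8)

-2,-15,-8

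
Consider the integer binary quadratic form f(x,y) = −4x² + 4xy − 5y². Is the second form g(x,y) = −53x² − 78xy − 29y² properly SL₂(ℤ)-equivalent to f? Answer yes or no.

D₁ = -64, D₂ = -64
f is negative-definite; reduce −f:
−f: translate: b→4 (≡-4 mod 8), so (4,-4,5)→(4,4,5)
−f: reduced (well bottom): (4,4,5) with a≤c, −a<b≤a
flip sign back: reduced form of f is (-4,-4,-5)
g is negative-definite; reduce −g:
−g: translate: b→-28 (≡78 mod 106), so (53,78,29)→(53,-28,4)
−g: flip: (53,-28,4)→(4,28,53)
−g: translate: b→4 (≡28 mod 8), so (4,28,53)→(4,4,5)
−g: reduced (well bottom): (4,4,5) with a≤c, −a<b≤a
flip sign back: reduced form of g is (-4,-4,-5)
reduced forms (-4, -4, -5) vs (-4, -4, -5) ⇒ equivalent

yes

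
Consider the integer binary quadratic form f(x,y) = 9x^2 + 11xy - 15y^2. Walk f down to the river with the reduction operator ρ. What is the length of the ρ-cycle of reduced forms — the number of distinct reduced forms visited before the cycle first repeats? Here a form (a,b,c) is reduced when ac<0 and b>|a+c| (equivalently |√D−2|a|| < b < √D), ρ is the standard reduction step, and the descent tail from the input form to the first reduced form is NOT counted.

D = 661, ⌊√D⌋ = 25
river: ρ → (-15,19,5)
river: ρ → (5,21,-11)
river: ρ → (-11,23,3)
river: ρ → (3,25,-3)
river: ρ → (-3,23,11)
river: ρ → (11,21,-5)
river: ρ → (-5,19,15)
river: ρ → (15,11,-9)
river: ρ → (-9,25,1)
river: ρ → (1,25,-9)
river: ρ → (-9,11,15)
river: ρ → (15,19,-5)
river: ρ → (-5,21,11)
river: ρ → (11,23,-3)
river: ρ → (-3,25,3)
river: ρ → (3,23,-11)
river: ρ → (-11,21,5)
river: ρ → (5,19,-15)
river: ρ → (-15,11,9)
river: ρ → (9,25,-1)
river: ρ → (-1,25,9)
river: ρ → (9,11,-15)
ρ-cycle length = 22 (tail of 0 descent steps not counted)

22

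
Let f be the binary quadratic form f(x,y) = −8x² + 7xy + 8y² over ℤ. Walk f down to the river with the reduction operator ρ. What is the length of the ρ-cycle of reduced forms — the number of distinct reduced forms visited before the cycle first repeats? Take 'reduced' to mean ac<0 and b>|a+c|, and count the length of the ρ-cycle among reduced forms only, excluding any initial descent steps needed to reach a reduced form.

D = 305, ⌊√D⌋ = 17
river: ρ → (8,9,-7)
river: ρ → (-7,5,10)
river: ρ → (10,15,-2)
river: ρ → (-2,17,2)
river: ρ → (2,15,-10)
river: ρ → (-10,5,7)
river: ρ → (7,9,-8)
river: ρ → (-8,7,8)
ρ-cycle length = 8 (tail of 0 descent steps not counted)

8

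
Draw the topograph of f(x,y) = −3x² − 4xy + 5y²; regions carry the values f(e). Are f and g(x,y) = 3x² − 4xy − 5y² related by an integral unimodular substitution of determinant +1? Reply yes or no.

D₁ = 76, D₂ = 76
river cycle of f (length 6): (5, 4, -3), (-3, 8, 1), (1, 8, -3), (-3, 4, 5), (5, 6, -2), (-2, 6, 5)
river cycle of g (length 6): (-5, 4, 3), (3, 8, -1), (-1, 8, 3), (3, 4, -5), (-5, 6, 2), (2, 6, -5)
cycles differ ⇒ inequivalent

no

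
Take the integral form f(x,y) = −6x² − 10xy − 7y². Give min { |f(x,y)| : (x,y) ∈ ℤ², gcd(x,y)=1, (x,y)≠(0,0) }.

translate: b→-2 (≡10 mod 12), so (6,10,7)→(6,-2,3)
flip: (6,-2,3)→(3,2,6)
reduced (well bottom): (3,2,6) with a≤c, −a<b≤a
well minimum |f| = |-3| = 3 (negative-definite)

3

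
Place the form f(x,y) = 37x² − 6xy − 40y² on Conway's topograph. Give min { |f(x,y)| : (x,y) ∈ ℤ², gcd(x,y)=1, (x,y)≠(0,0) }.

descent: ρ → (-40,6,37)  [lands on river]
river: ρ → (37,68,-9)
river: ρ → (-9,76,5)
river: ρ → (5,74,-24)
river: ρ → (-24,70,11)
river: ρ → (11,62,-48)
river: ρ → (-48,34,25)
river: ρ → (25,66,-16)
river: ρ → (-16,62,33)
river: ρ → (33,70,-8)
river: ρ → (-8,74,15)
river: ρ → (15,76,-3)
river: ρ → (-3,74,40)
river: ρ → (40,6,-37)
river: ρ → (-37,68,9)
river: ρ → (9,76,-5)
river: ρ → (-5,74,24)
river: ρ → (24,70,-11)
river: ρ → (-11,62,48)
river: ρ → (48,34,-25)
river: ρ → (-25,66,16)
river: ρ → (16,62,-33)
river: ρ → (-33,70,8)
river: ρ → (8,74,-15)
river: ρ → (-15,76,3)
river: ρ → (3,74,-40)
closes: descent 1, river 26
min |a| on river = 3

3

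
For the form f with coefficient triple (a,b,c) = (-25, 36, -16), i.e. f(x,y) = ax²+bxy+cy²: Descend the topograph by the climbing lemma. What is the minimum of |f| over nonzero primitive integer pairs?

translate: b→14 (≡-36 mod 50), so (25,-36,16)→(25,14,5)
flip: (25,14,5)→(5,-14,25)
translate: b→-4 (≡-14 mod 10), so (5,-14,25)→(5,-4,16)
reduced (well bottom): (5,-4,16) with a≤c, −a<b≤a
well minimum |f| = |-5| = 5 (negative-definite)

5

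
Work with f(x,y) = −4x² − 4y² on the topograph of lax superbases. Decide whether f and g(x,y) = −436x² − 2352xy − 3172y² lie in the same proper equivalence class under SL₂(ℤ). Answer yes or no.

D₁ = -64, D₂ = -64
f is negative-definite; reduce −f:
−f: reduced (well bottom): (4,0,4) with a≤c, −a<b≤a
flip sign back: reduced form of f is (-4,0,-4)
g is negative-definite; reduce −g:
−g: translate: b→-264 (≡2352 mod 872), so (436,2352,3172)→(436,-264,40)
−g: flip: (436,-264,40)→(40,264,436)
−g: translate: b→24 (≡264 mod 80), so (40,264,436)→(40,24,4)
−g: flip: (40,24,4)→(4,-24,40)
−g: translate: b→0 (≡-24 mod 8), so (4,-24,40)→(4,0,4)
−g: reduced (well bottom): (4,0,4) with a≤c, −a<b≤a
flip sign back: reduced form of g is (-4,0,-4)
reduced forms (-4, 0, -4) vs (-4, 0, -4) ⇒ equivalent

yes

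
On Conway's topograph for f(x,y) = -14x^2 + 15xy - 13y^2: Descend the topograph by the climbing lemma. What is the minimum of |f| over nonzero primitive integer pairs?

translate: b→13 (≡-15 mod 28), so (14,-15,13)→(14,13,12)
flip: (14,13,12)→(12,-13,14)
translate: b→11 (≡-13 mod 24), so (12,-13,14)→(12,11,13)
reduced (well bottom): (12,11,13) with a≤c, −a<b≤a
well minimum |f| = |-12| = 12 (negative-definite)

12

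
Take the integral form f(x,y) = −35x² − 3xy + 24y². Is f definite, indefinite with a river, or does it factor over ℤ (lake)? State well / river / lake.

D = b²−4ac = (-3)² − 4·(-35)·24 = 3369
D > 0 non-square ⇒ indefinite ⇒ periodic river

river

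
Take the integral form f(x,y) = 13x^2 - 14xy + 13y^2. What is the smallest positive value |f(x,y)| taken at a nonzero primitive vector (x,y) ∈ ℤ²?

translate: b→12 (≡-14 mod 26), so (13,-14,13)→(13,12,12)
flip: (13,12,12)→(12,-12,13)
translate: b→12 (≡-12 mod 24), so (12,-12,13)→(12,12,13)
reduced (well bottom): (12,12,13) with a≤c, −a<b≤a
well minimum = a = 12

12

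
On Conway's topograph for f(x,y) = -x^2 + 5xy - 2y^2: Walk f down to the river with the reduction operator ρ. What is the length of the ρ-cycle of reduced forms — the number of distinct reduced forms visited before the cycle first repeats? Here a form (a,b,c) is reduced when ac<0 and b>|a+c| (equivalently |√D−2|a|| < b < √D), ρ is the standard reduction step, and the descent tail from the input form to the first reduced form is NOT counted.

D = 17, ⌊√D⌋ = 4
descent: ρ → (-2,3,1)  [lands on river]
river: ρ → (1,3,-2)
river: ρ → (-2,1,2)
river: ρ → (2,3,-1)
river: ρ → (-1,3,2)
river: ρ → (2,1,-2)
ρ-cycle length = 6 (tail of 1 descent step not counted)

6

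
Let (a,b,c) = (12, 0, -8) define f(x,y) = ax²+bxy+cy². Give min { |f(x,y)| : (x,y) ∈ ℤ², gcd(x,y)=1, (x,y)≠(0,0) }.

descent: ρ → (-8,16,4)  [lands on river]
river: ρ → (4,16,-8)
closes: descent 1, river 2
min |a| on river = 4

4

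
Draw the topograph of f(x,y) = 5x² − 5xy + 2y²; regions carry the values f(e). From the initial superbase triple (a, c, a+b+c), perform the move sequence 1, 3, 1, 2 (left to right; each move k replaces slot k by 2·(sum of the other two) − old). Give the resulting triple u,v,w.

start (5,2,2) = (f(1,0),f(0,1),f(1,1))
replace slot 1: 2·(2+2) − 5 = 3 → (3,2,2)
replace slot 3: 2·(3+2) − 2 = 8 → (3,2,8)
replace slot 1: 2·(2+8) − 3 = 17 → (17,2,8)
replace slot 2: 2·(17+8) − 2 = 48 → (17,48,8)

17,48,8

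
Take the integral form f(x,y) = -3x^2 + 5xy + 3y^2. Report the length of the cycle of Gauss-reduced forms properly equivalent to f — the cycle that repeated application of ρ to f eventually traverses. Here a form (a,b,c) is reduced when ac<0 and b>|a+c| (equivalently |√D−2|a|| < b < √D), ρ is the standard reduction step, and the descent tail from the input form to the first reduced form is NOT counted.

D = 61, ⌊√D⌋ = 7
river: ρ → (3,7,-1)
river: ρ → (-1,7,3)
river: ρ → (3,5,-3)
river: ρ → (-3,7,1)
river: ρ → (1,7,-3)
river: ρ → (-3,5,3)
ρ-cycle length = 6 (tail of 0 descent steps not counted)

6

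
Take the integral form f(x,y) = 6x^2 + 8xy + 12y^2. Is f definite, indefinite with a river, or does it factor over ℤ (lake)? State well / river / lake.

D = b²−4ac = 8² − 4·6·12 = -224
D < 0 ⇒ definite ⇒ every region one sign ⇒ single well

well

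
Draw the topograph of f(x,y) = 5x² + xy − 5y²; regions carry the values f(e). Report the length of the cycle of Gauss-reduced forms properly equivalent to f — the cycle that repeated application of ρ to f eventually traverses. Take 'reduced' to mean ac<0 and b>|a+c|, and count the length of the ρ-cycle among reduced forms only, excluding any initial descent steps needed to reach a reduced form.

D = 101, ⌊√D⌋ = 10
river: ρ → (-5,9,1)
river: ρ → (1,9,-5)
river: ρ → (-5,1,5)
river: ρ → (5,9,-1)
river: ρ → (-1,9,5)
river: ρ → (5,1,-5)
ρ-cycle length = 6 (tail of 0 descent steps not counted)

6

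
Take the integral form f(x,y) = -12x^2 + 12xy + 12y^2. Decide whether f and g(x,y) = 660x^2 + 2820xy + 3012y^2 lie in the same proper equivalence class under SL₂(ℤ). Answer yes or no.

D₁ = 720, D₂ = 720
river cycle of f (length 2): (12, 12, -12), (-12, 12, 12)
river cycle of g (length 2): (12, 12, -12), (-12, 12, 12)
cycles coincide ⇒ equivalent

yes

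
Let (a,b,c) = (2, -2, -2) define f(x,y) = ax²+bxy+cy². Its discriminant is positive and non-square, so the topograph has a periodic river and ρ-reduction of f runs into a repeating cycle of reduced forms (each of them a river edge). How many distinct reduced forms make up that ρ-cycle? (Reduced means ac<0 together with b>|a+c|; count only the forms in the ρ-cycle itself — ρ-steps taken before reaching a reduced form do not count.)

D = 20, ⌊√D⌋ = 4
descent: ρ → (-2,2,2)  [lands on river]
river: ρ → (2,2,-2)
ρ-cycle length = 2 (tail of 1 descent step not counted)

2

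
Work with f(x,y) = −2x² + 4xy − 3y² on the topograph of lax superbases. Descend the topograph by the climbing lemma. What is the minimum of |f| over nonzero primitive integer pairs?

translate: b→0 (≡-4 mod 4), so (2,-4,3)→(2,0,1)
flip: (2,0,1)→(1,0,2)
reduced (well bottom): (1,0,2) with a≤c, −a<b≤a
well minimum |f| = |-1| = 1 (negative-definite)

1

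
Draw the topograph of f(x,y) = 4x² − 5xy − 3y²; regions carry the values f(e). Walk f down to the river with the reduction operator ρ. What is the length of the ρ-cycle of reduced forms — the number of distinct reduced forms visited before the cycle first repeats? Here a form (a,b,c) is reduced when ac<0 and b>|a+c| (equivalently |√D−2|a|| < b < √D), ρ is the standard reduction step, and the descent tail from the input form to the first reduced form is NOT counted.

D = 73, ⌊√D⌋ = 8
descent: ρ → (-3,5,4)  [lands on river]
river: ρ → (4,3,-4)
river: ρ → (-4,5,3)
river: ρ → (3,7,-2)
river: ρ → (-2,5,6)
river: ρ → (6,7,-1)
river: ρ → (-1,7,6)
river: ρ → (6,5,-2)
river: ρ → (-2,7,3)
river: ρ → (3,5,-4)
river: ρ → (-4,3,4)
river: ρ → (4,5,-3)
river: ρ → (-3,7,2)
river: ρ → (2,5,-6)
river: ρ → (-6,7,1)
river: ρ → (1,7,-6)
river: ρ → (-6,5,2)
river: ρ → (2,7,-3)
ρ-cycle length = 18 (tail of 1 descent step not counted)

18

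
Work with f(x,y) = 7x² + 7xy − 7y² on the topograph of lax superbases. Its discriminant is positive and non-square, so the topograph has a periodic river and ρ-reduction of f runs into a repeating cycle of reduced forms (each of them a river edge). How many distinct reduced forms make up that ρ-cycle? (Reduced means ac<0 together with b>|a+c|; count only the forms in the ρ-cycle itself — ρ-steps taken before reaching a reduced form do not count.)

D = 245, ⌊√D⌋ = 15
river: ρ → (-7,7,7)
river: ρ → (7,7,-7)
ρ-cycle length = 2 (tail of 0 descent steps not counted)

2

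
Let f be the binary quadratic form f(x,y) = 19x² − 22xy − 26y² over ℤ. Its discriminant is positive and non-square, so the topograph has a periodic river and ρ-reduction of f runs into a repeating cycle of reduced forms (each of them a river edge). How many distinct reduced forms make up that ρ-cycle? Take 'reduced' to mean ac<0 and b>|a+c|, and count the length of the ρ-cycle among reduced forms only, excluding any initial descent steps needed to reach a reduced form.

D = 2460, ⌊√D⌋ = 49
descent: ρ → (-26,22,19)  [lands on river]
river: ρ → (19,16,-29)
river: ρ → (-29,42,6)
river: ρ → (6,42,-29)
river: ρ → (-29,16,19)
river: ρ → (19,22,-26)
river: ρ → (-26,30,15)
river: ρ → (15,30,-26)
ρ-cycle length = 8 (tail of 1 descent step not counted)

8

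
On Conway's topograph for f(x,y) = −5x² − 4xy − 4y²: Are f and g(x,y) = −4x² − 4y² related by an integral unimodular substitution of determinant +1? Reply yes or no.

D₁ = -64, D₂ = -64
f is negative-definite; reduce −f:
−f: flip: (5,4,4)→(4,-4,5)
−f: translate: b→4 (≡-4 mod 8), so (4,-4,5)→(4,4,5)
−f: reduced (well bottom): (4,4,5) with a≤c, −a<b≤a
flip sign back: reduced form of f is (-4,-4,-5)
g is negative-definite; reduce −g:
−g: reduced (well bottom): (4,0,4) with a≤c, −a<b≤a
flip sign back: reduced form of g is (-4,0,-4)
reduced forms (-4, -4, -5) vs (-4, 0, -4) ⇒ inequivalent

no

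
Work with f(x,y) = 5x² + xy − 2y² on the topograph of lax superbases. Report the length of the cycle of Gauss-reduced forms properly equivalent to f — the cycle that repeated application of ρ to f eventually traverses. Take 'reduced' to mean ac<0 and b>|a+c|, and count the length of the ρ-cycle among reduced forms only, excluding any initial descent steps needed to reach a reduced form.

D = 41, ⌊√D⌋ = 6
descent: ρ → (-2,3,4)  [lands on river]
river: ρ → (4,5,-1)
river: ρ → (-1,5,4)
river: ρ → (4,3,-2)
river: ρ → (-2,5,2)
river: ρ → (2,3,-4)
river: ρ → (-4,5,1)
river: ρ → (1,5,-4)
river: ρ → (-4,3,2)
river: ρ → (2,5,-2)
ρ-cycle length = 10 (tail of 1 descent step not counted)

10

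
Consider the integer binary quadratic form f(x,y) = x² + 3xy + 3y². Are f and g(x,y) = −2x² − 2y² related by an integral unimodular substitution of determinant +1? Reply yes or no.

D₁ = -3, D₂ = -16
discriminants differ ⇒ not SL₂(ℤ)-equivalent

no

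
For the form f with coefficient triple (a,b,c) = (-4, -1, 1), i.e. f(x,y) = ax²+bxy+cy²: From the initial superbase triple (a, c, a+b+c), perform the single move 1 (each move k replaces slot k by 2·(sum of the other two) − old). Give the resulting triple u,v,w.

start (-4,1,-4) = (f(1,0),f(0,1),f(1,1))
replace slot 1: 2·(1+(-4)) − (-4) = -2 → (-2,1,-4)

-2,1,-4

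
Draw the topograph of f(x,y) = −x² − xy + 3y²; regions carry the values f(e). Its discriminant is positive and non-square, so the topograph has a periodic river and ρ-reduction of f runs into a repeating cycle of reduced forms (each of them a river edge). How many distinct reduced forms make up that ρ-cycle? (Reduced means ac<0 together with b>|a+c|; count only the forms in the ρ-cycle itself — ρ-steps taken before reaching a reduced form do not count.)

D = 13, ⌊√D⌋ = 3
descent: ρ → (3,1,-1)
descent: ρ → (-1,3,1)  [lands on river]
river: ρ → (1,3,-1)
ρ-cycle length = 2 (tail of 2 descent steps not counted)

2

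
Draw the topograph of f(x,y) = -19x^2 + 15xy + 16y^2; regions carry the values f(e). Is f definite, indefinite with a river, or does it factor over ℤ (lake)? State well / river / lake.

D = b²−4ac = 15² − 4·(-19)·16 = 1441
D > 0 non-square ⇒ indefinite ⇒ periodic river

river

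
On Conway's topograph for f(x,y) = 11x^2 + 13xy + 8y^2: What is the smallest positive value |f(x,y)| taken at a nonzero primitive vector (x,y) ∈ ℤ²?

translate: b→-9 (≡13 mod 22), so (11,13,8)→(11,-9,6)
flip: (11,-9,6)→(6,9,11)
translate: b→-3 (≡9 mod 12), so (6,9,11)→(6,-3,8)
reduced (well bottom): (6,-3,8) with a≤c, −a<b≤a
well minimum = a = 6

6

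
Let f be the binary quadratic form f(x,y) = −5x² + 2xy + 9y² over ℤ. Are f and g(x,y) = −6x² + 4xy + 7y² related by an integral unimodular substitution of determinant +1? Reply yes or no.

D₁ = 184, D₂ = 184
river cycle of f (length 12): (-5, 12, 2), (2, 12, -5), (-5, 8, 6), (6, 4, -7), (-7, 10, 3), (3, 8, -10), (-10, 12, 1), (1, 12, -10), (-10, 8, 3), (3, 10, -7), … (2 more)
river cycle of g (length 12): (7, 10, -3), (-3, 8, 10), (10, 12, -1), (-1, 12, 10), (10, 8, -3), (-3, 10, 7), (7, 4, -6), (-6, 8, 5), (5, 12, -2), (-2, 12, 5), … (2 more)
cycles differ ⇒ inequivalent

no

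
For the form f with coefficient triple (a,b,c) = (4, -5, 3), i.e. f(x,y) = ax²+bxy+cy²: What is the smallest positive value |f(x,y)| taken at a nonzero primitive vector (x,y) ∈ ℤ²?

translate: b→3 (≡-5 mod 8), so (4,-5,3)→(4,3,2)
flip: (4,3,2)→(2,-3,4)
translate: b→1 (≡-3 mod 4), so (2,-3,4)→(2,1,3)
reduced (well bottom): (2,1,3) with a≤c, −a<b≤a
well minimum = a = 2

2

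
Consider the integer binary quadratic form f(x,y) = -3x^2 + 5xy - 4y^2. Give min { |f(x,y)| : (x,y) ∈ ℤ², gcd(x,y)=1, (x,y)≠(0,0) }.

translate: b→1 (≡-5 mod 6), so (3,-5,4)→(3,1,2)
flip: (3,1,2)→(2,-1,3)
reduced (well bottom): (2,-1,3) with a≤c, −a<b≤a
well minimum |f| = |-2| = 2 (negative-definite)

2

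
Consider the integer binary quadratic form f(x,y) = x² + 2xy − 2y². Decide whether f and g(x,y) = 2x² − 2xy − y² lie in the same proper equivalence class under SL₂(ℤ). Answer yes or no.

D₁ = 12, D₂ = 12
river cycle of f (length 2): (-2, 2, 1), (1, 2, -2)
river cycle of g (length 2): (-1, 2, 2), (2, 2, -1)
cycles differ ⇒ inequivalent

no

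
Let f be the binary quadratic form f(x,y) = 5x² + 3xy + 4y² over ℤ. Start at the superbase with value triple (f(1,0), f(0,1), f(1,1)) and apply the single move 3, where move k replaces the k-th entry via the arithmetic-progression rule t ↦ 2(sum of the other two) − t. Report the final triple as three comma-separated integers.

start (5,4,12) = (f(1,0),f(0,1),f(1,1))
replace slot 3: 2·(5+4) − 12 = 6 → (5,4,6)

5,4,6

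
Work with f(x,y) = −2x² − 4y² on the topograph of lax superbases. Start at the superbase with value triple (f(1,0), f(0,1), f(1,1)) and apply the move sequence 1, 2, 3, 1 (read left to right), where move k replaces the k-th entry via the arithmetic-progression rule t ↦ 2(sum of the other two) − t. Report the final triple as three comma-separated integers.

start (-2,-4,-6) = (f(1,0),f(0,1),f(1,1))
replace slot 1: 2·((-4)+(-6)) − (-2) = -18 → (-18,-4,-6)
replace slot 2: 2·((-18)+(-6)) − (-4) = -44 → (-18,-44,-6)
replace slot 3: 2·((-18)+(-44)) − (-6) = -118 → (-18,-44,-118)
replace slot 1: 2·((-44)+(-118)) − (-18) = -306 → (-306,-44,-118)

-306,-44,-118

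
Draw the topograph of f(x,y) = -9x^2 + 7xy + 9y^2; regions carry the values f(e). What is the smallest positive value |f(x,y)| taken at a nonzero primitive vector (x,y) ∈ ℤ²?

river: ρ → (9,11,-7)
river: ρ → (-7,17,3)
river: ρ → (3,19,-1)
river: ρ → (-1,19,3)
river: ρ → (3,17,-7)
river: ρ → (-7,11,9)
river: ρ → (9,7,-9)
river: ρ → (-9,11,7)
river: ρ → (7,17,-3)
river: ρ → (-3,19,1)
river: ρ → (1,19,-3)
river: ρ → (-3,17,7)
river: ρ → (7,11,-9)
river: ρ → (-9,7,9)
closes: descent 0, river 14
min |a| on river = 1

1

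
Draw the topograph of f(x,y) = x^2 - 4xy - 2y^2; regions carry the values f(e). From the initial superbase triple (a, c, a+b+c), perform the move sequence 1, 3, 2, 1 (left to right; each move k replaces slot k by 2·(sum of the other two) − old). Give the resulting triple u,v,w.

start (1,-2,-5) = (f(1,0),f(0,1),f(1,1))
replace slot 1: 2·((-2)+(-5)) − 1 = -15 → (-15,-2,-5)
replace slot 3: 2·((-15)+(-2)) − (-5) = -29 → (-15,-2,-29)
replace slot 2: 2·((-15)+(-29)) − (-2) = -86 → (-15,-86,-29)
replace slot 1: 2·((-86)+(-29)) − (-15) = -215 → (-215,-86,-29)

-215,-86,-29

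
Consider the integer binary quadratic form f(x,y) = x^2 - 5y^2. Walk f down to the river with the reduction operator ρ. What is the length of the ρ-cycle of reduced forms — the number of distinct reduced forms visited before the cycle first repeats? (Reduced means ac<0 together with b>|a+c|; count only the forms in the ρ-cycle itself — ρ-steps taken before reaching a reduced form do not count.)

D = 20, ⌊√D⌋ = 4
descent: ρ → (-5,0,1)
descent: ρ → (1,4,-1)  [lands on river]
river: ρ → (-1,4,1)
ρ-cycle length = 2 (tail of 2 descent steps not counted)

2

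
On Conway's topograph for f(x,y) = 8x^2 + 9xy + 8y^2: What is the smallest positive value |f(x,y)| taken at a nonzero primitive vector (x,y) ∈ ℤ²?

translate: b→-7 (≡9 mod 16), so (8,9,8)→(8,-7,7)
flip: (8,-7,7)→(7,7,8)
reduced (well bottom): (7,7,8) with a≤c, −a<b≤a
well minimum = a = 7

7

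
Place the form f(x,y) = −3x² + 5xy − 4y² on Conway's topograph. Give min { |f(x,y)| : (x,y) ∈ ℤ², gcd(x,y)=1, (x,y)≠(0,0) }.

translate: b→1 (≡-5 mod 6), so (3,-5,4)→(3,1,2)
flip: (3,1,2)→(2,-1,3)
reduced (well bottom): (2,-1,3) with a≤c, −a<b≤a
well minimum |f| = |-2| = 2 (negative-definite)

2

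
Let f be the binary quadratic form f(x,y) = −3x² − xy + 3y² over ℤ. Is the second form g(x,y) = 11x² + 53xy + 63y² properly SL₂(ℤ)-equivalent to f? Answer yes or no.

D₁ = 37, D₂ = 37
river cycle of f (length 6): (3, 1, -3), (-3, 5, 1), (1, 5, -3), (-3, 1, 3), (3, 5, -1), (-1, 5, 3)
river cycle of g (length 6): (1, 5, -3), (-3, 1, 3), (3, 5, -1), (-1, 5, 3), (3, 1, -3), (-3, 5, 1)
cycles coincide ⇒ equivalent

yes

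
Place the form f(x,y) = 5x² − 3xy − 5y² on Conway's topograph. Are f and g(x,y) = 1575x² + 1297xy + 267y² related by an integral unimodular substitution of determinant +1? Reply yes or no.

D₁ = 109, D₂ = 109
river cycle of f (length 14): (-5, 3, 5), (5, 7, -3), (-3, 5, 7), (7, 9, -1), (-1, 9, 7), (7, 5, -3), (-3, 7, 5), (5, 3, -5), (-5, 7, 3), (3, 5, -7), … (4 more)
river cycle of g (length 14): (5, 7, -3), (-3, 5, 7), (7, 9, -1), (-1, 9, 7), (7, 5, -3), (-3, 7, 5), (5, 3, -5), (-5, 7, 3), (3, 5, -7), (-7, 9, 1), … (4 more)
cycles coincide ⇒ equivalent

yes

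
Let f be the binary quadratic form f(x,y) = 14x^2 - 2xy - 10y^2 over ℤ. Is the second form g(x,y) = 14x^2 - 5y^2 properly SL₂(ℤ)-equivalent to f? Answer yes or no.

D₁ = 564, D₂ = 280
discriminants differ ⇒ not SL₂(ℤ)-equivalent

no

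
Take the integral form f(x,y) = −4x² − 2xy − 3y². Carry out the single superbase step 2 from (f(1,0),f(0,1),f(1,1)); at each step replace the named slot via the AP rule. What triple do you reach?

start (-4,-3,-9) = (f(1,0),f(0,1),f(1,1))
replace slot 2: 2·((-4)+(-9)) − (-3) = -23 → (-4,-23,-9)

-4,-23,-9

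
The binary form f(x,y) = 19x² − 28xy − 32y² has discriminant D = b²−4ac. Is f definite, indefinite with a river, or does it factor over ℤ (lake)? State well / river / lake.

D = b²−4ac = (-28)² − 4·19·(-32) = 3216
D > 0 non-square ⇒ indefinite ⇒ periodic river

river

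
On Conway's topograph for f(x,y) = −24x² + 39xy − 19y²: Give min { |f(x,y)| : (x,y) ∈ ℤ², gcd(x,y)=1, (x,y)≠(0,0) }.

translate: b→9 (≡-39 mod 48), so (24,-39,19)→(24,9,4)
flip: (24,9,4)→(4,-9,24)
translate: b→-1 (≡-9 mod 8), so (4,-9,24)→(4,-1,19)
reduced (well bottom): (4,-1,19) with a≤c, −a<b≤a
well minimum |f| = |-4| = 4 (negative-definite)

4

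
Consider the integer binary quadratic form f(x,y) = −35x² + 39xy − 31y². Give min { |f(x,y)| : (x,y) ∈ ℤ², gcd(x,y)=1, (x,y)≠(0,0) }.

translate: b→31 (≡-39 mod 70), so (35,-39,31)→(35,31,27)
flip: (35,31,27)→(27,-31,35)
translate: b→23 (≡-31 mod 54), so (27,-31,35)→(27,23,31)
reduced (well bottom): (27,23,31) with a≤c, −a<b≤a
well minimum |f| = |-27| = 27 (negative-definite)

27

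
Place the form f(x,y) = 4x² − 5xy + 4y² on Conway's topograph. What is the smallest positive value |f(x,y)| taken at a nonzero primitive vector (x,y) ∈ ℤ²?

translate: b→3 (≡-5 mod 8), so (4,-5,4)→(4,3,3)
flip: (4,3,3)→(3,-3,4)
translate: b→3 (≡-3 mod 6), so (3,-3,4)→(3,3,4)
reduced (well bottom): (3,3,4) with a≤c, −a<b≤a
well minimum = a = 3

3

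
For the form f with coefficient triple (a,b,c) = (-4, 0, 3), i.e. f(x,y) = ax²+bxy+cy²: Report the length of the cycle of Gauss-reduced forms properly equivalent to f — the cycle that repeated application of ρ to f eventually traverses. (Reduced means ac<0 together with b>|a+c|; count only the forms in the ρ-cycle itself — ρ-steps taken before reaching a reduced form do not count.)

D = 48, ⌊√D⌋ = 6
descent: ρ → (3,6,-1)  [lands on river]
river: ρ → (-1,6,3)
ρ-cycle length = 2 (tail of 1 descent step not counted)

2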